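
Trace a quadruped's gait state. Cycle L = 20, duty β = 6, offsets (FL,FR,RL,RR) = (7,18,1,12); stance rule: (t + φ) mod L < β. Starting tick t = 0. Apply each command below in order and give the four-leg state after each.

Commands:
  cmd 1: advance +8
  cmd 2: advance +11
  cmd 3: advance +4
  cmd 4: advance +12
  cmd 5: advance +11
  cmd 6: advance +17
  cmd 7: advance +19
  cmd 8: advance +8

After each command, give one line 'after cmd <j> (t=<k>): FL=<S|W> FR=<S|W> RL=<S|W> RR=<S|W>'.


after cmd 1 (t=8): FL=W FR=W RL=W RR=S
after cmd 2 (t=19): FL=W FR=W RL=S RR=W
after cmd 3 (t=23): FL=W FR=S RL=S RR=W
after cmd 4 (t=35): FL=S FR=W RL=W RR=W
after cmd 5 (t=46): FL=W FR=S RL=W RR=W
after cmd 6 (t=63): FL=W FR=S RL=S RR=W
after cmd 7 (t=82): FL=W FR=S RL=S RR=W
after cmd 8 (t=90): FL=W FR=W RL=W RR=S

start t=0: FL=W FR=W RL=S RR=W
cmd 1: advance +8 → t=8, phase=(15,6,9,0) → FL=W FR=W RL=W RR=S
cmd 2: advance +11 → t=19, phase=(6,17,0,11) → FL=W FR=W RL=S RR=W
cmd 3: advance +4 → t=23, phase=(10,1,4,15) → FL=W FR=S RL=S RR=W
cmd 4: advance +12 → t=35, phase=(2,13,16,7) → FL=S FR=W RL=W RR=W
cmd 5: advance +11 → t=46, phase=(13,4,7,18) → FL=W FR=S RL=W RR=W
cmd 6: advance +17 → t=63, phase=(10,1,4,15) → FL=W FR=S RL=S RR=W
cmd 7: advance +19 → t=82, phase=(9,0,3,14) → FL=W FR=S RL=S RR=W
cmd 8: advance +8 → t=90, phase=(17,8,11,2) → FL=W FR=W RL=W RR=S


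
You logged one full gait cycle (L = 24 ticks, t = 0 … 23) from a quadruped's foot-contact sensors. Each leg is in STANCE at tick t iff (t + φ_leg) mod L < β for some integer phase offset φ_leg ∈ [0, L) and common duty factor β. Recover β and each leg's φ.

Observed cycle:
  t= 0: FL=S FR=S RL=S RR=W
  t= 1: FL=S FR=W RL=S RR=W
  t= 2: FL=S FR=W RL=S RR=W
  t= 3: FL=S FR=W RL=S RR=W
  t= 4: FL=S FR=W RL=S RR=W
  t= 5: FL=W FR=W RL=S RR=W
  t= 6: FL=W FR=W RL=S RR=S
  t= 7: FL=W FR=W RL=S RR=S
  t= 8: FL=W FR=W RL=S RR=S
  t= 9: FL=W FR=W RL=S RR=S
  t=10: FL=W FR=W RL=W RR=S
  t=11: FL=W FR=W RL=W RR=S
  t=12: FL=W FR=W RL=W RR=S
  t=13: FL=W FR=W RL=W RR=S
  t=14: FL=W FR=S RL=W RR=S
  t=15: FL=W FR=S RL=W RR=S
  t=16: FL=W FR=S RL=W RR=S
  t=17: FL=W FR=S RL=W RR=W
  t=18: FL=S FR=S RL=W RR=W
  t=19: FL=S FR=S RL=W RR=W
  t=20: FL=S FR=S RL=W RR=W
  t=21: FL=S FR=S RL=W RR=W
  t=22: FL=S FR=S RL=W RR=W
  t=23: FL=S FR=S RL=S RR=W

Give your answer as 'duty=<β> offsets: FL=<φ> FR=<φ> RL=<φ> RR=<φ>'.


duty=11 offsets: FL=6 FR=10 RL=1 RR=18

duty β = stance ticks per leg = 11
FL: stance ticks = 11; W→S at t=18 → φ=6
FR: stance ticks = 11; W→S at t=14 → φ=10
RL: stance ticks = 11; W→S at t=23 → φ=1
RR: stance ticks = 11; W→S at t=6 → φ=18


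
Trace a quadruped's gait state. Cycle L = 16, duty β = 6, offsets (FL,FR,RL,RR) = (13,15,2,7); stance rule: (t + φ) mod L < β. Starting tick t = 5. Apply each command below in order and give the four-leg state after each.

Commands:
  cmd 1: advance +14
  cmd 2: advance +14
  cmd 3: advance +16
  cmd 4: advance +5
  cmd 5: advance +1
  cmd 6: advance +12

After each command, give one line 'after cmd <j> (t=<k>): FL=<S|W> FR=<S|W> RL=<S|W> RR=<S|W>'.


after cmd 1 (t=19): FL=S FR=S RL=S RR=W
after cmd 2 (t=33): FL=W FR=S RL=S RR=W
after cmd 3 (t=49): FL=W FR=S RL=S RR=W
after cmd 4 (t=54): FL=S FR=S RL=W RR=W
after cmd 5 (t=55): FL=S FR=W RL=W RR=W
after cmd 6 (t=67): FL=S FR=S RL=S RR=W

start t=5: FL=S FR=S RL=W RR=W
cmd 1: advance +14 → t=19, phase=(0,2,5,10) → FL=S FR=S RL=S RR=W
cmd 2: advance +14 → t=33, phase=(14,0,3,8) → FL=W FR=S RL=S RR=W
cmd 3: advance +16 → t=49, phase=(14,0,3,8) → FL=W FR=S RL=S RR=W
cmd 4: advance +5 → t=54, phase=(3,5,8,13) → FL=S FR=S RL=W RR=W
cmd 5: advance +1 → t=55, phase=(4,6,9,14) → FL=S FR=W RL=W RR=W
cmd 6: advance +12 → t=67, phase=(0,2,5,10) → FL=S FR=S RL=S RR=W


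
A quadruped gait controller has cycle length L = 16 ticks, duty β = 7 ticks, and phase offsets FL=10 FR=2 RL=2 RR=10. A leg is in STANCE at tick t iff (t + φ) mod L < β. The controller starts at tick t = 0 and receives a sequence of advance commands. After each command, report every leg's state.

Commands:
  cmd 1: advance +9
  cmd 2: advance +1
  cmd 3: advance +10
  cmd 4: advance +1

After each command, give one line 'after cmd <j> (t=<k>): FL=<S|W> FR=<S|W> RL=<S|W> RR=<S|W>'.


start t=0: FL=W FR=S RL=S RR=W
cmd 1: advance +9 → t=9, phase=(3,11,11,3) → FL=S FR=W RL=W RR=S
cmd 2: advance +1 → t=10, phase=(4,12,12,4) → FL=S FR=W RL=W RR=S
cmd 3: advance +10 → t=20, phase=(14,6,6,14) → FL=W FR=S RL=S RR=W
cmd 4: advance +1 → t=21, phase=(15,7,7,15) → FL=W FR=W RL=W RR=W

after cmd 1 (t=9): FL=S FR=W RL=W RR=S
after cmd 2 (t=10): FL=S FR=W RL=W RR=S
after cmd 3 (t=20): FL=W FR=S RL=S RR=W
after cmd 4 (t=21): FL=W FR=W RL=W RR=W


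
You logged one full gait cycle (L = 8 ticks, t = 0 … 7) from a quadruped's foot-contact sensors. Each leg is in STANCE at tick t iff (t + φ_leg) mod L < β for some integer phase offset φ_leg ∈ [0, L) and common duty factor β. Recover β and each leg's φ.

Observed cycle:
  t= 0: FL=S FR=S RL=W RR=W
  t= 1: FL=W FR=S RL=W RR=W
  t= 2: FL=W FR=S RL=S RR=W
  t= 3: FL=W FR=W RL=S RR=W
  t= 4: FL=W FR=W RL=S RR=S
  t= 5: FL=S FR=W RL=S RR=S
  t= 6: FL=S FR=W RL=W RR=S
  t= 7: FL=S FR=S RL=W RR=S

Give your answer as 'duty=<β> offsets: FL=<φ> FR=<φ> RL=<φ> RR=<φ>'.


duty β = stance ticks per leg = 4
FL: stance ticks = 4; W→S at t=5 → φ=3
FR: stance ticks = 4; W→S at t=7 → φ=1
RL: stance ticks = 4; W→S at t=2 → φ=6
RR: stance ticks = 4; W→S at t=4 → φ=4

duty=4 offsets: FL=3 FR=1 RL=6 RR=4


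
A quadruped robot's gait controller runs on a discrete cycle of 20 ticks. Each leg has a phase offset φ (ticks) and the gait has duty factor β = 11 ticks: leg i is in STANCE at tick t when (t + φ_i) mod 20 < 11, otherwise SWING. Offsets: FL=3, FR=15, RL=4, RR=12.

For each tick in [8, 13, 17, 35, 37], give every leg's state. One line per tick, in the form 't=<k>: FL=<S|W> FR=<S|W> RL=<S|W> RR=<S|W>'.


t=8: phase=(11,3,12,0) vs β=11 → FL=W FR=S RL=W RR=S
t=13: phase=(16,8,17,5) vs β=11 → FL=W FR=S RL=W RR=S
t=17: phase=(0,12,1,9) vs β=11 → FL=S FR=W RL=S RR=S
t=35: phase=(18,10,19,7) vs β=11 → FL=W FR=S RL=W RR=S
t=37: phase=(0,12,1,9) vs β=11 → FL=S FR=W RL=S RR=S

t=8: FL=W FR=S RL=W RR=S
t=13: FL=W FR=S RL=W RR=S
t=17: FL=S FR=W RL=S RR=S
t=35: FL=W FR=S RL=W RR=S
t=37: FL=S FR=W RL=S RR=S


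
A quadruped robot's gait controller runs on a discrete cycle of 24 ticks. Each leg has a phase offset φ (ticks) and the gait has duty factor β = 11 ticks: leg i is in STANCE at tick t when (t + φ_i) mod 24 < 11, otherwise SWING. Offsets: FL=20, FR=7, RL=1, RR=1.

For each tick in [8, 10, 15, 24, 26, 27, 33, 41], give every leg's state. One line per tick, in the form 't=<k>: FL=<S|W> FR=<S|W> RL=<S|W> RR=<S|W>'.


t=8: FL=S FR=W RL=S RR=S
t=10: FL=S FR=W RL=W RR=W
t=15: FL=W FR=W RL=W RR=W
t=24: FL=W FR=S RL=S RR=S
t=26: FL=W FR=S RL=S RR=S
t=27: FL=W FR=S RL=S RR=S
t=33: FL=S FR=W RL=S RR=S
t=41: FL=W FR=S RL=W RR=W

t=8: phase=(4,15,9,9) vs β=11 → FL=S FR=W RL=S RR=S
t=10: phase=(6,17,11,11) vs β=11 → FL=S FR=W RL=W RR=W
t=15: phase=(11,22,16,16) vs β=11 → FL=W FR=W RL=W RR=W
t=24: phase=(20,7,1,1) vs β=11 → FL=W FR=S RL=S RR=S
t=26: phase=(22,9,3,3) vs β=11 → FL=W FR=S RL=S RR=S
t=27: phase=(23,10,4,4) vs β=11 → FL=W FR=S RL=S RR=S
t=33: phase=(5,16,10,10) vs β=11 → FL=S FR=W RL=S RR=S
t=41: phase=(13,0,18,18) vs β=11 → FL=W FR=S RL=W RR=W


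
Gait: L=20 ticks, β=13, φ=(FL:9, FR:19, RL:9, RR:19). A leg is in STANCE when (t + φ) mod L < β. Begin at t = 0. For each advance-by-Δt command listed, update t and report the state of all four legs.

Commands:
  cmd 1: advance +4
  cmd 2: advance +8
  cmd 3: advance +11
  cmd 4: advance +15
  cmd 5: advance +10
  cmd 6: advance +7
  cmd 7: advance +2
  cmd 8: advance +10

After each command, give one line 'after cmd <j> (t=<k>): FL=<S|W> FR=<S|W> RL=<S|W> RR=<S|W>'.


start t=0: FL=S FR=W RL=S RR=W
cmd 1: advance +4 → t=4, phase=(13,3,13,3) → FL=W FR=S RL=W RR=S
cmd 2: advance +8 → t=12, phase=(1,11,1,11) → FL=S FR=S RL=S RR=S
cmd 3: advance +11 → t=23, phase=(12,2,12,2) → FL=S FR=S RL=S RR=S
cmd 4: advance +15 → t=38, phase=(7,17,7,17) → FL=S FR=W RL=S RR=W
cmd 5: advance +10 → t=48, phase=(17,7,17,7) → FL=W FR=S RL=W RR=S
cmd 6: advance +7 → t=55, phase=(4,14,4,14) → FL=S FR=W RL=S RR=W
cmd 7: advance +2 → t=57, phase=(6,16,6,16) → FL=S FR=W RL=S RR=W
cmd 8: advance +10 → t=67, phase=(16,6,16,6) → FL=W FR=S RL=W RR=S

after cmd 1 (t=4): FL=W FR=S RL=W RR=S
after cmd 2 (t=12): FL=S FR=S RL=S RR=S
after cmd 3 (t=23): FL=S FR=S RL=S RR=S
after cmd 4 (t=38): FL=S FR=W RL=S RR=W
after cmd 5 (t=48): FL=W FR=S RL=W RR=S
after cmd 6 (t=55): FL=S FR=W RL=S RR=W
after cmd 7 (t=57): FL=S FR=W RL=S RR=W
after cmd 8 (t=67): FL=W FR=S RL=W RR=S


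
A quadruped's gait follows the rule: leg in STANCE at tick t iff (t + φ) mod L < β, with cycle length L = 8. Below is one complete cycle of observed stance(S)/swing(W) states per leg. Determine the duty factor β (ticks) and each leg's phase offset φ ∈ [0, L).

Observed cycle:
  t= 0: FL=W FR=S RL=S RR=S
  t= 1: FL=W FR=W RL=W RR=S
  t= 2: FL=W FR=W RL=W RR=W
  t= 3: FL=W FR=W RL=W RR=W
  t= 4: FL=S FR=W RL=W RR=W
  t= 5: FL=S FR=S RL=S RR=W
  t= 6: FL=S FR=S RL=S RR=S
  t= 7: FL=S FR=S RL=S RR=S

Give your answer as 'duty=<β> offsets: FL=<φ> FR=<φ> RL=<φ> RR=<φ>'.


duty=4 offsets: FL=4 FR=3 RL=3 RR=2

duty β = stance ticks per leg = 4
FL: stance ticks = 4; W→S at t=4 → φ=4
FR: stance ticks = 4; W→S at t=5 → φ=3
RL: stance ticks = 4; W→S at t=5 → φ=3
RR: stance ticks = 4; W→S at t=6 → φ=2


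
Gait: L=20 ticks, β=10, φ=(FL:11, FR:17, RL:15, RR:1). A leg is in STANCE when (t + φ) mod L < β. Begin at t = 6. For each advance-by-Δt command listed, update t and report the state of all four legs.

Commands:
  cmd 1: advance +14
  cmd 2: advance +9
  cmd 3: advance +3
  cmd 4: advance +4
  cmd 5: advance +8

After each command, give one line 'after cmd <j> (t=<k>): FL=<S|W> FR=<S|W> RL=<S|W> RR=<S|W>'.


start t=6: FL=W FR=S RL=S RR=S
cmd 1: advance +14 → t=20, phase=(11,17,15,1) → FL=W FR=W RL=W RR=S
cmd 2: advance +9 → t=29, phase=(0,6,4,10) → FL=S FR=S RL=S RR=W
cmd 3: advance +3 → t=32, phase=(3,9,7,13) → FL=S FR=S RL=S RR=W
cmd 4: advance +4 → t=36, phase=(7,13,11,17) → FL=S FR=W RL=W RR=W
cmd 5: advance +8 → t=44, phase=(15,1,19,5) → FL=W FR=S RL=W RR=S

after cmd 1 (t=20): FL=W FR=W RL=W RR=S
after cmd 2 (t=29): FL=S FR=S RL=S RR=W
after cmd 3 (t=32): FL=S FR=S RL=S RR=W
after cmd 4 (t=36): FL=S FR=W RL=W RR=W
after cmd 5 (t=44): FL=W FR=S RL=W RR=S


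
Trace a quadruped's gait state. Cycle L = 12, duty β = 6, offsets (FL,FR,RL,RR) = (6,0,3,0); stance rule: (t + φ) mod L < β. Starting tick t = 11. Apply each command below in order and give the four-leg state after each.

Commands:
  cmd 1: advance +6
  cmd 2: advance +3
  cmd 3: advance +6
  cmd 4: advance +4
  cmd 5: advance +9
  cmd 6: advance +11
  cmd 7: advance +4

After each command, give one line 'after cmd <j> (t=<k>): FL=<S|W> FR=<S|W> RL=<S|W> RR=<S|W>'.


after cmd 1 (t=17): FL=W FR=S RL=W RR=S
after cmd 2 (t=20): FL=S FR=W RL=W RR=W
after cmd 3 (t=26): FL=W FR=S RL=S RR=S
after cmd 4 (t=30): FL=S FR=W RL=W RR=W
after cmd 5 (t=39): FL=W FR=S RL=W RR=S
after cmd 6 (t=50): FL=W FR=S RL=S RR=S
after cmd 7 (t=54): FL=S FR=W RL=W RR=W

start t=11: FL=S FR=W RL=S RR=W
cmd 1: advance +6 → t=17, phase=(11,5,8,5) → FL=W FR=S RL=W RR=S
cmd 2: advance +3 → t=20, phase=(2,8,11,8) → FL=S FR=W RL=W RR=W
cmd 3: advance +6 → t=26, phase=(8,2,5,2) → FL=W FR=S RL=S RR=S
cmd 4: advance +4 → t=30, phase=(0,6,9,6) → FL=S FR=W RL=W RR=W
cmd 5: advance +9 → t=39, phase=(9,3,6,3) → FL=W FR=S RL=W RR=S
cmd 6: advance +11 → t=50, phase=(8,2,5,2) → FL=W FR=S RL=S RR=S
cmd 7: advance +4 → t=54, phase=(0,6,9,6) → FL=S FR=W RL=W RR=W


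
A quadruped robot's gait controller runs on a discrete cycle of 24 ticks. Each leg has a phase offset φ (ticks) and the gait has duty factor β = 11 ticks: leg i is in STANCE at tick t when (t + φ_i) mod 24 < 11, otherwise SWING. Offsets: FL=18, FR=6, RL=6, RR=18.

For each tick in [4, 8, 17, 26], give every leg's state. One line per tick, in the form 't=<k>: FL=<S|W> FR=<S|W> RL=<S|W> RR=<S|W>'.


t=4: phase=(22,10,10,22) vs β=11 → FL=W FR=S RL=S RR=W
t=8: phase=(2,14,14,2) vs β=11 → FL=S FR=W RL=W RR=S
t=17: phase=(11,23,23,11) vs β=11 → FL=W FR=W RL=W RR=W
t=26: phase=(20,8,8,20) vs β=11 → FL=W FR=S RL=S RR=W

t=4: FL=W FR=S RL=S RR=W
t=8: FL=S FR=W RL=W RR=S
t=17: FL=W FR=W RL=W RR=W
t=26: FL=W FR=S RL=S RR=W


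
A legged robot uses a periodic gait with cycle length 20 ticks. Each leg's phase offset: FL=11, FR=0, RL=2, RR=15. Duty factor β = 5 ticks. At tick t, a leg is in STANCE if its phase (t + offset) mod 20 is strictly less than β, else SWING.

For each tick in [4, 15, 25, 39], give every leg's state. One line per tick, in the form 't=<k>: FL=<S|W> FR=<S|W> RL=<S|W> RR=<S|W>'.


t=4: phase=(15,4,6,19) vs β=5 → FL=W FR=S RL=W RR=W
t=15: phase=(6,15,17,10) vs β=5 → FL=W FR=W RL=W RR=W
t=25: phase=(16,5,7,0) vs β=5 → FL=W FR=W RL=W RR=S
t=39: phase=(10,19,1,14) vs β=5 → FL=W FR=W RL=S RR=W

t=4: FL=W FR=S RL=W RR=W
t=15: FL=W FR=W RL=W RR=W
t=25: FL=W FR=W RL=W RR=S
t=39: FL=W FR=W RL=S RR=W


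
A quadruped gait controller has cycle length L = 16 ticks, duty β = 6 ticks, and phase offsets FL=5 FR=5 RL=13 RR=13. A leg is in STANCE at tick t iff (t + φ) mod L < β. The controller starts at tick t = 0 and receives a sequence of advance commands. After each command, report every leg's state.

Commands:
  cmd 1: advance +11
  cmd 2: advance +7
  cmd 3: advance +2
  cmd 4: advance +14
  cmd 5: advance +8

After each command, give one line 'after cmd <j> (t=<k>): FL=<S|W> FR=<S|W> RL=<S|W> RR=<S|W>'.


after cmd 1 (t=11): FL=S FR=S RL=W RR=W
after cmd 2 (t=18): FL=W FR=W RL=W RR=W
after cmd 3 (t=20): FL=W FR=W RL=S RR=S
after cmd 4 (t=34): FL=W FR=W RL=W RR=W
after cmd 5 (t=42): FL=W FR=W RL=W RR=W

start t=0: FL=S FR=S RL=W RR=W
cmd 1: advance +11 → t=11, phase=(0,0,8,8) → FL=S FR=S RL=W RR=W
cmd 2: advance +7 → t=18, phase=(7,7,15,15) → FL=W FR=W RL=W RR=W
cmd 3: advance +2 → t=20, phase=(9,9,1,1) → FL=W FR=W RL=S RR=S
cmd 4: advance +14 → t=34, phase=(7,7,15,15) → FL=W FR=W RL=W RR=W
cmd 5: advance +8 → t=42, phase=(15,15,7,7) → FL=W FR=W RL=W RR=W


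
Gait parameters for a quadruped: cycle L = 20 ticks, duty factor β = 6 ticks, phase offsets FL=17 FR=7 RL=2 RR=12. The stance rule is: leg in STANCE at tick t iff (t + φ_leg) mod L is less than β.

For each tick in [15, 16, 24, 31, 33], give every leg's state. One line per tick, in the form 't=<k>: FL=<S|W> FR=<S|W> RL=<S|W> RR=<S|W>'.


t=15: phase=(12,2,17,7) vs β=6 → FL=W FR=S RL=W RR=W
t=16: phase=(13,3,18,8) vs β=6 → FL=W FR=S RL=W RR=W
t=24: phase=(1,11,6,16) vs β=6 → FL=S FR=W RL=W RR=W
t=31: phase=(8,18,13,3) vs β=6 → FL=W FR=W RL=W RR=S
t=33: phase=(10,0,15,5) vs β=6 → FL=W FR=S RL=W RR=S

t=15: FL=W FR=S RL=W RR=W
t=16: FL=W FR=S RL=W RR=W
t=24: FL=S FR=W RL=W RR=W
t=31: FL=W FR=W RL=W RR=S
t=33: FL=W FR=S RL=W RR=S


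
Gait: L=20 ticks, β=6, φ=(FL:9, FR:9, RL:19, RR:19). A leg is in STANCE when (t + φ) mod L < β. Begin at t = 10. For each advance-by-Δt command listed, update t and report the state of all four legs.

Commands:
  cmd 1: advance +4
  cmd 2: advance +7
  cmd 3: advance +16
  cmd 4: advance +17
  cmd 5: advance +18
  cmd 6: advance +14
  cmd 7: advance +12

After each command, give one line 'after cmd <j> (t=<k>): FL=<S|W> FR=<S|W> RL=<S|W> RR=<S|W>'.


after cmd 1 (t=14): FL=S FR=S RL=W RR=W
after cmd 2 (t=21): FL=W FR=W RL=S RR=S
after cmd 3 (t=37): FL=W FR=W RL=W RR=W
after cmd 4 (t=54): FL=S FR=S RL=W RR=W
after cmd 5 (t=72): FL=S FR=S RL=W RR=W
after cmd 6 (t=86): FL=W FR=W RL=S RR=S
after cmd 7 (t=98): FL=W FR=W RL=W RR=W

start t=10: FL=W FR=W RL=W RR=W
cmd 1: advance +4 → t=14, phase=(3,3,13,13) → FL=S FR=S RL=W RR=W
cmd 2: advance +7 → t=21, phase=(10,10,0,0) → FL=W FR=W RL=S RR=S
cmd 3: advance +16 → t=37, phase=(6,6,16,16) → FL=W FR=W RL=W RR=W
cmd 4: advance +17 → t=54, phase=(3,3,13,13) → FL=S FR=S RL=W RR=W
cmd 5: advance +18 → t=72, phase=(1,1,11,11) → FL=S FR=S RL=W RR=W
cmd 6: advance +14 → t=86, phase=(15,15,5,5) → FL=W FR=W RL=S RR=S
cmd 7: advance +12 → t=98, phase=(7,7,17,17) → FL=W FR=W RL=W RR=W


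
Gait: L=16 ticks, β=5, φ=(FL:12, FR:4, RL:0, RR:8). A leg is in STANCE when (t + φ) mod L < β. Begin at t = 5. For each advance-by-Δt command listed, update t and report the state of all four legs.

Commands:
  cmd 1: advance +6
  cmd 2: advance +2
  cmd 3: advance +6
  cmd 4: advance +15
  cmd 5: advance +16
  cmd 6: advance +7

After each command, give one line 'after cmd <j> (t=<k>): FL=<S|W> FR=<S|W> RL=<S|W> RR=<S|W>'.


after cmd 1 (t=11): FL=W FR=W RL=W RR=S
after cmd 2 (t=13): FL=W FR=S RL=W RR=W
after cmd 3 (t=19): FL=W FR=W RL=S RR=W
after cmd 4 (t=34): FL=W FR=W RL=S RR=W
after cmd 5 (t=50): FL=W FR=W RL=S RR=W
after cmd 6 (t=57): FL=W FR=W RL=W RR=S

start t=5: FL=S FR=W RL=W RR=W
cmd 1: advance +6 → t=11, phase=(7,15,11,3) → FL=W FR=W RL=W RR=S
cmd 2: advance +2 → t=13, phase=(9,1,13,5) → FL=W FR=S RL=W RR=W
cmd 3: advance +6 → t=19, phase=(15,7,3,11) → FL=W FR=W RL=S RR=W
cmd 4: advance +15 → t=34, phase=(14,6,2,10) → FL=W FR=W RL=S RR=W
cmd 5: advance +16 → t=50, phase=(14,6,2,10) → FL=W FR=W RL=S RR=W
cmd 6: advance +7 → t=57, phase=(5,13,9,1) → FL=W FR=W RL=W RR=S


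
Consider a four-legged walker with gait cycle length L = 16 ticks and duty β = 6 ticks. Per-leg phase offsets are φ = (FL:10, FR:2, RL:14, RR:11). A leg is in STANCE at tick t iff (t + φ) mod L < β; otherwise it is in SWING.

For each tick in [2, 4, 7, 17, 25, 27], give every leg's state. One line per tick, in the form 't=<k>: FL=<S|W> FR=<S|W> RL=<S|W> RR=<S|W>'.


t=2: phase=(12,4,0,13) vs β=6 → FL=W FR=S RL=S RR=W
t=4: phase=(14,6,2,15) vs β=6 → FL=W FR=W RL=S RR=W
t=7: phase=(1,9,5,2) vs β=6 → FL=S FR=W RL=S RR=S
t=17: phase=(11,3,15,12) vs β=6 → FL=W FR=S RL=W RR=W
t=25: phase=(3,11,7,4) vs β=6 → FL=S FR=W RL=W RR=S
t=27: phase=(5,13,9,6) vs β=6 → FL=S FR=W RL=W RR=W

t=2: FL=W FR=S RL=S RR=W
t=4: FL=W FR=W RL=S RR=W
t=7: FL=S FR=W RL=S RR=S
t=17: FL=W FR=S RL=W RR=W
t=25: FL=S FR=W RL=W RR=S
t=27: FL=S FR=W RL=W RR=W


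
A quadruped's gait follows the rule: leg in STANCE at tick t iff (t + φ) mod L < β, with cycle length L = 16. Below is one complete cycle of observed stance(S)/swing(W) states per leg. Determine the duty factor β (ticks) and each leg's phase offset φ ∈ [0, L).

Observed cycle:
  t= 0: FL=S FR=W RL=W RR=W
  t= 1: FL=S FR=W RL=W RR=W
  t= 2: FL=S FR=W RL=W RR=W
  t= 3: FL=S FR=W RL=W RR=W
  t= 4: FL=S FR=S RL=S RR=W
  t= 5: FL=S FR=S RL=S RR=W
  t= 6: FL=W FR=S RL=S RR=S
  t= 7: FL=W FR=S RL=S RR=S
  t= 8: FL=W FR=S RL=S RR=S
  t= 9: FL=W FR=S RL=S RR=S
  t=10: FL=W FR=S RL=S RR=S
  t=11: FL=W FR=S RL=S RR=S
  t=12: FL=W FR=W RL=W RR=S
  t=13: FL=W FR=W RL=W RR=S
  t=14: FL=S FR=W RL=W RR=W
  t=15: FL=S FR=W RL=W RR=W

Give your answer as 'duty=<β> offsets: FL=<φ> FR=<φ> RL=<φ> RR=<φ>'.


duty=8 offsets: FL=2 FR=12 RL=12 RR=10

duty β = stance ticks per leg = 8
FL: stance ticks = 8; W→S at t=14 → φ=2
FR: stance ticks = 8; W→S at t=4 → φ=12
RL: stance ticks = 8; W→S at t=4 → φ=12
RR: stance ticks = 8; W→S at t=6 → φ=10


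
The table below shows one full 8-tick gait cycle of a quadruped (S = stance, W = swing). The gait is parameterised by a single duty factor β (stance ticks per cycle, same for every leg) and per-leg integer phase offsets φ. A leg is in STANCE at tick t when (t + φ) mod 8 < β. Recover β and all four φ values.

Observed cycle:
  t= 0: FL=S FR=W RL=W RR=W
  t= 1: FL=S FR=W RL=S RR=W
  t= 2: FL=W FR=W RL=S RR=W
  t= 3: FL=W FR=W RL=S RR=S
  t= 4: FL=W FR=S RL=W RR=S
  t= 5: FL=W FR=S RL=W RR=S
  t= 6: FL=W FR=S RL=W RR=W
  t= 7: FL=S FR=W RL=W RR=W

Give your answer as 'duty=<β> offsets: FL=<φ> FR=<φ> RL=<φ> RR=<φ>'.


duty β = stance ticks per leg = 3
FL: stance ticks = 3; W→S at t=7 → φ=1
FR: stance ticks = 3; W→S at t=4 → φ=4
RL: stance ticks = 3; W→S at t=1 → φ=7
RR: stance ticks = 3; W→S at t=3 → φ=5

duty=3 offsets: FL=1 FR=4 RL=7 RR=5


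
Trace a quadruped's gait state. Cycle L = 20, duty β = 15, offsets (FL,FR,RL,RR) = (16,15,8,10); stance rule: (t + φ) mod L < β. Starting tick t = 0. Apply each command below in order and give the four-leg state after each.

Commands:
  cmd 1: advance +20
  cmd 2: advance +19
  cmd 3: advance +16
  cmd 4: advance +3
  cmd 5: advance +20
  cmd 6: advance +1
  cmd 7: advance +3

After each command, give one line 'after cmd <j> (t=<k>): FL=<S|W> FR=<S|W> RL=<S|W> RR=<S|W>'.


start t=0: FL=W FR=W RL=S RR=S
cmd 1: advance +20 → t=20, phase=(16,15,8,10) → FL=W FR=W RL=S RR=S
cmd 2: advance +19 → t=39, phase=(15,14,7,9) → FL=W FR=S RL=S RR=S
cmd 3: advance +16 → t=55, phase=(11,10,3,5) → FL=S FR=S RL=S RR=S
cmd 4: advance +3 → t=58, phase=(14,13,6,8) → FL=S FR=S RL=S RR=S
cmd 5: advance +20 → t=78, phase=(14,13,6,8) → FL=S FR=S RL=S RR=S
cmd 6: advance +1 → t=79, phase=(15,14,7,9) → FL=W FR=S RL=S RR=S
cmd 7: advance +3 → t=82, phase=(18,17,10,12) → FL=W FR=W RL=S RR=S

after cmd 1 (t=20): FL=W FR=W RL=S RR=S
after cmd 2 (t=39): FL=W FR=S RL=S RR=S
after cmd 3 (t=55): FL=S FR=S RL=S RR=S
after cmd 4 (t=58): FL=S FR=S RL=S RR=S
after cmd 5 (t=78): FL=S FR=S RL=S RR=S
after cmd 6 (t=79): FL=W FR=S RL=S RR=S
after cmd 7 (t=82): FL=W FR=W RL=S RR=S


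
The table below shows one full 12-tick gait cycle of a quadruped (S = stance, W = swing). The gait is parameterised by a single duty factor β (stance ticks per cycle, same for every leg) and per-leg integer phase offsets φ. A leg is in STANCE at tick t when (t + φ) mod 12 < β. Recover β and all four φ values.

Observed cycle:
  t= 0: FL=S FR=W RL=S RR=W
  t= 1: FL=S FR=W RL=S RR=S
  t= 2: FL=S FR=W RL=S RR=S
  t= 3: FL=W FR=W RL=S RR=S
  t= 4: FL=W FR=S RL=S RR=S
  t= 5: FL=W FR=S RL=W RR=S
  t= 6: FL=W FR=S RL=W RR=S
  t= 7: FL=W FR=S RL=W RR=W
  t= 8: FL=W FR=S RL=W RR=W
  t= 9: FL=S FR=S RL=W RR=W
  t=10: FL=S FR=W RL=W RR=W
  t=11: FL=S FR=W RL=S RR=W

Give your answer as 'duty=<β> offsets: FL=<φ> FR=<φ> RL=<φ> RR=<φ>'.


duty β = stance ticks per leg = 6
FL: stance ticks = 6; W→S at t=9 → φ=3
FR: stance ticks = 6; W→S at t=4 → φ=8
RL: stance ticks = 6; W→S at t=11 → φ=1
RR: stance ticks = 6; W→S at t=1 → φ=11

duty=6 offsets: FL=3 FR=8 RL=1 RR=11


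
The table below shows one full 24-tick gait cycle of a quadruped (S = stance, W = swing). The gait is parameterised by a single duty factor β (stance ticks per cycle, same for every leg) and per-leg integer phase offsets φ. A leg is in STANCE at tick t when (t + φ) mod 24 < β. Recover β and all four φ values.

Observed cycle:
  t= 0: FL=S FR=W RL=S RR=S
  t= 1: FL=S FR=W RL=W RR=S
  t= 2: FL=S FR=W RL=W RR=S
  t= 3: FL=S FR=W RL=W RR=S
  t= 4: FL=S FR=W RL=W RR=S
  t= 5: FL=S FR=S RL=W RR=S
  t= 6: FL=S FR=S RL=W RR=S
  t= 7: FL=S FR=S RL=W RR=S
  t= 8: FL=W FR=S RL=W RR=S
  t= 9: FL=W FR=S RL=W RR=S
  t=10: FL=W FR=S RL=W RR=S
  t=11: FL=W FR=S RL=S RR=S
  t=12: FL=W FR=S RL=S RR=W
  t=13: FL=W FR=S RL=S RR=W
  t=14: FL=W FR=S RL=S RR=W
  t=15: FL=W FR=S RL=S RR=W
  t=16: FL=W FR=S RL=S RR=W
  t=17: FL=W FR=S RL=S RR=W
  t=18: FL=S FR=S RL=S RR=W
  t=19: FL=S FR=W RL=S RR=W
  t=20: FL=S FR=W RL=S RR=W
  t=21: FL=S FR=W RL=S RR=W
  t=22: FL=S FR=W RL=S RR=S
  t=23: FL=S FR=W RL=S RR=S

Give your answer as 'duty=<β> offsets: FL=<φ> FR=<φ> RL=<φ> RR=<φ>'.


duty=14 offsets: FL=6 FR=19 RL=13 RR=2

duty β = stance ticks per leg = 14
FL: stance ticks = 14; W→S at t=18 → φ=6
FR: stance ticks = 14; W→S at t=5 → φ=19
RL: stance ticks = 14; W→S at t=11 → φ=13
RR: stance ticks = 14; W→S at t=22 → φ=2


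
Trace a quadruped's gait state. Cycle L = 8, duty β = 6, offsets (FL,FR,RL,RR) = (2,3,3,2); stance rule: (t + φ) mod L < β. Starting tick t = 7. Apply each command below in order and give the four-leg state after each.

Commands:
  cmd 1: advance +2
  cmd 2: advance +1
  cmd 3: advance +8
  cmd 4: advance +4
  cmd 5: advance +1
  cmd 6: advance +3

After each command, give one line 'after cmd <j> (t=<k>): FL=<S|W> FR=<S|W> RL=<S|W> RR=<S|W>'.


start t=7: FL=S FR=S RL=S RR=S
cmd 1: advance +2 → t=9, phase=(3,4,4,3) → FL=S FR=S RL=S RR=S
cmd 2: advance +1 → t=10, phase=(4,5,5,4) → FL=S FR=S RL=S RR=S
cmd 3: advance +8 → t=18, phase=(4,5,5,4) → FL=S FR=S RL=S RR=S
cmd 4: advance +4 → t=22, phase=(0,1,1,0) → FL=S FR=S RL=S RR=S
cmd 5: advance +1 → t=23, phase=(1,2,2,1) → FL=S FR=S RL=S RR=S
cmd 6: advance +3 → t=26, phase=(4,5,5,4) → FL=S FR=S RL=S RR=S

after cmd 1 (t=9): FL=S FR=S RL=S RR=S
after cmd 2 (t=10): FL=S FR=S RL=S RR=S
after cmd 3 (t=18): FL=S FR=S RL=S RR=S
after cmd 4 (t=22): FL=S FR=S RL=S RR=S
after cmd 5 (t=23): FL=S FR=S RL=S RR=S
after cmd 6 (t=26): FL=S FR=S RL=S RR=S


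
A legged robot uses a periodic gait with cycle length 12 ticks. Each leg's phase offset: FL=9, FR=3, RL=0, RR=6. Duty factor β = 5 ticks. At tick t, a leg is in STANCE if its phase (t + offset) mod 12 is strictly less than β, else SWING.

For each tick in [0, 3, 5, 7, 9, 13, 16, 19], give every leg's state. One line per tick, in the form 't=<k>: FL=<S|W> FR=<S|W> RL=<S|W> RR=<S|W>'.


t=0: FL=W FR=S RL=S RR=W
t=3: FL=S FR=W RL=S RR=W
t=5: FL=S FR=W RL=W RR=W
t=7: FL=S FR=W RL=W RR=S
t=9: FL=W FR=S RL=W RR=S
t=13: FL=W FR=S RL=S RR=W
t=16: FL=S FR=W RL=S RR=W
t=19: FL=S FR=W RL=W RR=S

t=0: phase=(9,3,0,6) vs β=5 → FL=W FR=S RL=S RR=W
t=3: phase=(0,6,3,9) vs β=5 → FL=S FR=W RL=S RR=W
t=5: phase=(2,8,5,11) vs β=5 → FL=S FR=W RL=W RR=W
t=7: phase=(4,10,7,1) vs β=5 → FL=S FR=W RL=W RR=S
t=9: phase=(6,0,9,3) vs β=5 → FL=W FR=S RL=W RR=S
t=13: phase=(10,4,1,7) vs β=5 → FL=W FR=S RL=S RR=W
t=16: phase=(1,7,4,10) vs β=5 → FL=S FR=W RL=S RR=W
t=19: phase=(4,10,7,1) vs β=5 → FL=S FR=W RL=W RR=S


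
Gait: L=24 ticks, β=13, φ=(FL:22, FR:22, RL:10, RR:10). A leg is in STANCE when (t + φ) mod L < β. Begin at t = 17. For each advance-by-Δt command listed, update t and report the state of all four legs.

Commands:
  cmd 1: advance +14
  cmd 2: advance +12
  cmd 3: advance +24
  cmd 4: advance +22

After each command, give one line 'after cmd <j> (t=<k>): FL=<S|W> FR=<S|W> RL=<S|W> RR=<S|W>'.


start t=17: FL=W FR=W RL=S RR=S
cmd 1: advance +14 → t=31, phase=(5,5,17,17) → FL=S FR=S RL=W RR=W
cmd 2: advance +12 → t=43, phase=(17,17,5,5) → FL=W FR=W RL=S RR=S
cmd 3: advance +24 → t=67, phase=(17,17,5,5) → FL=W FR=W RL=S RR=S
cmd 4: advance +22 → t=89, phase=(15,15,3,3) → FL=W FR=W RL=S RR=S

after cmd 1 (t=31): FL=S FR=S RL=W RR=W
after cmd 2 (t=43): FL=W FR=W RL=S RR=S
after cmd 3 (t=67): FL=W FR=W RL=S RR=S
after cmd 4 (t=89): FL=W FR=W RL=S RR=S


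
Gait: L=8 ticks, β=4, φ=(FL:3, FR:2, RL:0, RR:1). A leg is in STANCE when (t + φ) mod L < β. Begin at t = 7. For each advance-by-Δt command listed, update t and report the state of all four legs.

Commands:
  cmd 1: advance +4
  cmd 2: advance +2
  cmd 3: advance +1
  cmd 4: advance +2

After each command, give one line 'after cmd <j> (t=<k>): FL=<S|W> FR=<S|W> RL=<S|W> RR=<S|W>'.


start t=7: FL=S FR=S RL=W RR=S
cmd 1: advance +4 → t=11, phase=(6,5,3,4) → FL=W FR=W RL=S RR=W
cmd 2: advance +2 → t=13, phase=(0,7,5,6) → FL=S FR=W RL=W RR=W
cmd 3: advance +1 → t=14, phase=(1,0,6,7) → FL=S FR=S RL=W RR=W
cmd 4: advance +2 → t=16, phase=(3,2,0,1) → FL=S FR=S RL=S RR=S

after cmd 1 (t=11): FL=W FR=W RL=S RR=W
after cmd 2 (t=13): FL=S FR=W RL=W RR=W
after cmd 3 (t=14): FL=S FR=S RL=W RR=W
after cmd 4 (t=16): FL=S FR=S RL=S RR=S


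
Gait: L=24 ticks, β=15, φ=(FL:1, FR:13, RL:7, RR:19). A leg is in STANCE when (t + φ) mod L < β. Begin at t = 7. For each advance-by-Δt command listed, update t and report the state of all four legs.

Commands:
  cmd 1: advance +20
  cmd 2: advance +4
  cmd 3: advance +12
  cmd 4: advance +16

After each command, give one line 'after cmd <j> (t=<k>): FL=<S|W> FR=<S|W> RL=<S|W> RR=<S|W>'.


start t=7: FL=S FR=W RL=S RR=S
cmd 1: advance +20 → t=27, phase=(4,16,10,22) → FL=S FR=W RL=S RR=W
cmd 2: advance +4 → t=31, phase=(8,20,14,2) → FL=S FR=W RL=S RR=S
cmd 3: advance +12 → t=43, phase=(20,8,2,14) → FL=W FR=S RL=S RR=S
cmd 4: advance +16 → t=59, phase=(12,0,18,6) → FL=S FR=S RL=W RR=S

after cmd 1 (t=27): FL=S FR=W RL=S RR=W
after cmd 2 (t=31): FL=S FR=W RL=S RR=S
after cmd 3 (t=43): FL=W FR=S RL=S RR=S
after cmd 4 (t=59): FL=S FR=S RL=W RR=S


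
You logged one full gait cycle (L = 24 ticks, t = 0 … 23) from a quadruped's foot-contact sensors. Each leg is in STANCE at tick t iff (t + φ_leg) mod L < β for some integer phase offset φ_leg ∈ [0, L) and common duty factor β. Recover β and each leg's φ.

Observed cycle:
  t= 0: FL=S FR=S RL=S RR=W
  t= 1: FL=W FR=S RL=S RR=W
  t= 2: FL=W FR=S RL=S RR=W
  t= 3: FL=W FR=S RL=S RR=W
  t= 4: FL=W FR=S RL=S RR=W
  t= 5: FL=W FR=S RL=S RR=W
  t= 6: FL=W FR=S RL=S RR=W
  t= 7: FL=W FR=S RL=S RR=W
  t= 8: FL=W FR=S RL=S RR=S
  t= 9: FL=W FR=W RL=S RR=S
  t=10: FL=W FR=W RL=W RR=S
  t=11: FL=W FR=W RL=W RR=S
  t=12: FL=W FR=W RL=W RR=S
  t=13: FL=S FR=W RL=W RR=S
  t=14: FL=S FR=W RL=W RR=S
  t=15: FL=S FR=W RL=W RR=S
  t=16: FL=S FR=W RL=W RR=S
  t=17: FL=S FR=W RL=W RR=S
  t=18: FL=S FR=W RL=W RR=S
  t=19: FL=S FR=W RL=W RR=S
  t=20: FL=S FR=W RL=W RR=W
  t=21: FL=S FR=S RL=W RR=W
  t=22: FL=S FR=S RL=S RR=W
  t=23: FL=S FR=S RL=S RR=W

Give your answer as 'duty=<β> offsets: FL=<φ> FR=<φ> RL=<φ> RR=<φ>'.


duty=12 offsets: FL=11 FR=3 RL=2 RR=16

duty β = stance ticks per leg = 12
FL: stance ticks = 12; W→S at t=13 → φ=11
FR: stance ticks = 12; W→S at t=21 → φ=3
RL: stance ticks = 12; W→S at t=22 → φ=2
RR: stance ticks = 12; W→S at t=8 → φ=16


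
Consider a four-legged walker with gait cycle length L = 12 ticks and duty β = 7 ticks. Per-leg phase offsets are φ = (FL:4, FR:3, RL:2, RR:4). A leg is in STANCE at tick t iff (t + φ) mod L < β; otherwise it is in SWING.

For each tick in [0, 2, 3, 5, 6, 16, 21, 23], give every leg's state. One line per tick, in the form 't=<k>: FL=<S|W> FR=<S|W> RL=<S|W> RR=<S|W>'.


t=0: phase=(4,3,2,4) vs β=7 → FL=S FR=S RL=S RR=S
t=2: phase=(6,5,4,6) vs β=7 → FL=S FR=S RL=S RR=S
t=3: phase=(7,6,5,7) vs β=7 → FL=W FR=S RL=S RR=W
t=5: phase=(9,8,7,9) vs β=7 → FL=W FR=W RL=W RR=W
t=6: phase=(10,9,8,10) vs β=7 → FL=W FR=W RL=W RR=W
t=16: phase=(8,7,6,8) vs β=7 → FL=W FR=W RL=S RR=W
t=21: phase=(1,0,11,1) vs β=7 → FL=S FR=S RL=W RR=S
t=23: phase=(3,2,1,3) vs β=7 → FL=S FR=S RL=S RR=S

t=0: FL=S FR=S RL=S RR=S
t=2: FL=S FR=S RL=S RR=S
t=3: FL=W FR=S RL=S RR=W
t=5: FL=W FR=W RL=W RR=W
t=6: FL=W FR=W RL=W RR=W
t=16: FL=W FR=W RL=S RR=W
t=21: FL=S FR=S RL=W RR=S
t=23: FL=S FR=S RL=S RR=S


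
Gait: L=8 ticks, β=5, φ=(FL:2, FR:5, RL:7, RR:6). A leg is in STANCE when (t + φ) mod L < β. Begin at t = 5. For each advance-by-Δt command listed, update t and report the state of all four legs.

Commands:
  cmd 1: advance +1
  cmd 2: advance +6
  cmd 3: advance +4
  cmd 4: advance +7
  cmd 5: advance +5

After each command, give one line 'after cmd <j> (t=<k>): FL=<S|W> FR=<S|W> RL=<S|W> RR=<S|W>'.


start t=5: FL=W FR=S RL=S RR=S
cmd 1: advance +1 → t=6, phase=(0,3,5,4) → FL=S FR=S RL=W RR=S
cmd 2: advance +6 → t=12, phase=(6,1,3,2) → FL=W FR=S RL=S RR=S
cmd 3: advance +4 → t=16, phase=(2,5,7,6) → FL=S FR=W RL=W RR=W
cmd 4: advance +7 → t=23, phase=(1,4,6,5) → FL=S FR=S RL=W RR=W
cmd 5: advance +5 → t=28, phase=(6,1,3,2) → FL=W FR=S RL=S RR=S

after cmd 1 (t=6): FL=S FR=S RL=W RR=S
after cmd 2 (t=12): FL=W FR=S RL=S RR=S
after cmd 3 (t=16): FL=S FR=W RL=W RR=W
after cmd 4 (t=23): FL=S FR=S RL=W RR=W
after cmd 5 (t=28): FL=W FR=S RL=S RR=S


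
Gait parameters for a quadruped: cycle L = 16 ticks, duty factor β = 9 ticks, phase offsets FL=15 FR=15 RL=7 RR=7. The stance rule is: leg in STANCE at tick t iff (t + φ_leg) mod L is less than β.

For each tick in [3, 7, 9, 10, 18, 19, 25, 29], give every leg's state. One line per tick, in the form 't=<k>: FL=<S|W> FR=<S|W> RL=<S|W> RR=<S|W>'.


t=3: phase=(2,2,10,10) vs β=9 → FL=S FR=S RL=W RR=W
t=7: phase=(6,6,14,14) vs β=9 → FL=S FR=S RL=W RR=W
t=9: phase=(8,8,0,0) vs β=9 → FL=S FR=S RL=S RR=S
t=10: phase=(9,9,1,1) vs β=9 → FL=W FR=W RL=S RR=S
t=18: phase=(1,1,9,9) vs β=9 → FL=S FR=S RL=W RR=W
t=19: phase=(2,2,10,10) vs β=9 → FL=S FR=S RL=W RR=W
t=25: phase=(8,8,0,0) vs β=9 → FL=S FR=S RL=S RR=S
t=29: phase=(12,12,4,4) vs β=9 → FL=W FR=W RL=S RR=S

t=3: FL=S FR=S RL=W RR=W
t=7: FL=S FR=S RL=W RR=W
t=9: FL=S FR=S RL=S RR=S
t=10: FL=W FR=W RL=S RR=S
t=18: FL=S FR=S RL=W RR=W
t=19: FL=S FR=S RL=W RR=W
t=25: FL=S FR=S RL=S RR=S
t=29: FL=W FR=W RL=S RR=S


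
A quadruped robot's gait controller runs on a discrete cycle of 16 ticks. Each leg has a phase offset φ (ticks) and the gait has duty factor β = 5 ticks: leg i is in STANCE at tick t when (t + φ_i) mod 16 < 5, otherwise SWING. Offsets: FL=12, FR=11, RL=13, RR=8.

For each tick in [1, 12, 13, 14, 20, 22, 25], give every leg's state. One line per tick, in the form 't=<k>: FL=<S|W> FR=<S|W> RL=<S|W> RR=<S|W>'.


t=1: phase=(13,12,14,9) vs β=5 → FL=W FR=W RL=W RR=W
t=12: phase=(8,7,9,4) vs β=5 → FL=W FR=W RL=W RR=S
t=13: phase=(9,8,10,5) vs β=5 → FL=W FR=W RL=W RR=W
t=14: phase=(10,9,11,6) vs β=5 → FL=W FR=W RL=W RR=W
t=20: phase=(0,15,1,12) vs β=5 → FL=S FR=W RL=S RR=W
t=22: phase=(2,1,3,14) vs β=5 → FL=S FR=S RL=S RR=W
t=25: phase=(5,4,6,1) vs β=5 → FL=W FR=S RL=W RR=S

t=1: FL=W FR=W RL=W RR=W
t=12: FL=W FR=W RL=W RR=S
t=13: FL=W FR=W RL=W RR=W
t=14: FL=W FR=W RL=W RR=W
t=20: FL=S FR=W RL=S RR=W
t=22: FL=S FR=S RL=S RR=W
t=25: FL=W FR=S RL=W RR=S


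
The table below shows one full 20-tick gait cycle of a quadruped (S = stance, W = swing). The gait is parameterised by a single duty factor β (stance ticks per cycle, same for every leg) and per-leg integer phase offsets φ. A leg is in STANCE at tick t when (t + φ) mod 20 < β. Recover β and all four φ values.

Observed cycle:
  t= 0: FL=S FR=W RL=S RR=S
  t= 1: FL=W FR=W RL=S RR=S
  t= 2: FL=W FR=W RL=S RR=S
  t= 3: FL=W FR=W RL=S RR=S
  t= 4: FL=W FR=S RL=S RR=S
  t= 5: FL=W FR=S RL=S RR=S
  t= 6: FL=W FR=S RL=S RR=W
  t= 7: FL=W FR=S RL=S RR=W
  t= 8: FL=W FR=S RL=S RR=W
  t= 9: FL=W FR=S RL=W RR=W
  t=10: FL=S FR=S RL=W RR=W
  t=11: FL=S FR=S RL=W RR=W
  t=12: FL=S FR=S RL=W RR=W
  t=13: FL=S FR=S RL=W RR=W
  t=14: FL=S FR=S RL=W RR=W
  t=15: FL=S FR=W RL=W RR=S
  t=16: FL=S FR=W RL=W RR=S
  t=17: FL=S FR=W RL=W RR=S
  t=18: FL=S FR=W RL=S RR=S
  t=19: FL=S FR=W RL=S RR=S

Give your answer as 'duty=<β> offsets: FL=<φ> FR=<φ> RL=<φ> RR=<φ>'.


duty β = stance ticks per leg = 11
FL: stance ticks = 11; W→S at t=10 → φ=10
FR: stance ticks = 11; W→S at t=4 → φ=16
RL: stance ticks = 11; W→S at t=18 → φ=2
RR: stance ticks = 11; W→S at t=15 → φ=5

duty=11 offsets: FL=10 FR=16 RL=2 RR=5


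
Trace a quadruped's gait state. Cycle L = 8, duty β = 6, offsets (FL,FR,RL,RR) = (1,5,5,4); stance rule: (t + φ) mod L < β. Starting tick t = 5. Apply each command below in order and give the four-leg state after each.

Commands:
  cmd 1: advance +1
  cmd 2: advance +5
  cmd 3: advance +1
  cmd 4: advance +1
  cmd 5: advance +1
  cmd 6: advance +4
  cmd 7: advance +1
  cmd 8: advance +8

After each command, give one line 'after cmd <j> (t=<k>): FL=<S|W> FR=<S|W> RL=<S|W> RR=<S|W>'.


start t=5: FL=W FR=S RL=S RR=S
cmd 1: advance +1 → t=6, phase=(7,3,3,2) → FL=W FR=S RL=S RR=S
cmd 2: advance +5 → t=11, phase=(4,0,0,7) → FL=S FR=S RL=S RR=W
cmd 3: advance +1 → t=12, phase=(5,1,1,0) → FL=S FR=S RL=S RR=S
cmd 4: advance +1 → t=13, phase=(6,2,2,1) → FL=W FR=S RL=S RR=S
cmd 5: advance +1 → t=14, phase=(7,3,3,2) → FL=W FR=S RL=S RR=S
cmd 6: advance +4 → t=18, phase=(3,7,7,6) → FL=S FR=W RL=W RR=W
cmd 7: advance +1 → t=19, phase=(4,0,0,7) → FL=S FR=S RL=S RR=W
cmd 8: advance +8 → t=27, phase=(4,0,0,7) → FL=S FR=S RL=S RR=W

after cmd 1 (t=6): FL=W FR=S RL=S RR=S
after cmd 2 (t=11): FL=S FR=S RL=S RR=W
after cmd 3 (t=12): FL=S FR=S RL=S RR=S
after cmd 4 (t=13): FL=W FR=S RL=S RR=S
after cmd 5 (t=14): FL=W FR=S RL=S RR=S
after cmd 6 (t=18): FL=S FR=W RL=W RR=W
after cmd 7 (t=19): FL=S FR=S RL=S RR=W
after cmd 8 (t=27): FL=S FR=S RL=S RR=W


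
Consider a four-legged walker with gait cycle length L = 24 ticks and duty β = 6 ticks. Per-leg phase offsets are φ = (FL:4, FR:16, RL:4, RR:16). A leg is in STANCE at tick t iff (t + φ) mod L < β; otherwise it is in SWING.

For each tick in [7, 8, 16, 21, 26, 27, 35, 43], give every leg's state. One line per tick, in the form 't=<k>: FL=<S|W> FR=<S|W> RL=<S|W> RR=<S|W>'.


t=7: FL=W FR=W RL=W RR=W
t=8: FL=W FR=S RL=W RR=S
t=16: FL=W FR=W RL=W RR=W
t=21: FL=S FR=W RL=S RR=W
t=26: FL=W FR=W RL=W RR=W
t=27: FL=W FR=W RL=W RR=W
t=35: FL=W FR=S RL=W RR=S
t=43: FL=W FR=W RL=W RR=W

t=7: phase=(11,23,11,23) vs β=6 → FL=W FR=W RL=W RR=W
t=8: phase=(12,0,12,0) vs β=6 → FL=W FR=S RL=W RR=S
t=16: phase=(20,8,20,8) vs β=6 → FL=W FR=W RL=W RR=W
t=21: phase=(1,13,1,13) vs β=6 → FL=S FR=W RL=S RR=W
t=26: phase=(6,18,6,18) vs β=6 → FL=W FR=W RL=W RR=W
t=27: phase=(7,19,7,19) vs β=6 → FL=W FR=W RL=W RR=W
t=35: phase=(15,3,15,3) vs β=6 → FL=W FR=S RL=W RR=S
t=43: phase=(23,11,23,11) vs β=6 → FL=W FR=W RL=W RR=W


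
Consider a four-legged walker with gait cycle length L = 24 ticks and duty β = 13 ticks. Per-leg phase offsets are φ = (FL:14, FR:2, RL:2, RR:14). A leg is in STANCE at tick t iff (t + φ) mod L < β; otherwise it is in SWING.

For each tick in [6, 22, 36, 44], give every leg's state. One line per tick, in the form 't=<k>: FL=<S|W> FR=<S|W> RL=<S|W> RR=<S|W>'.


t=6: phase=(20,8,8,20) vs β=13 → FL=W FR=S RL=S RR=W
t=22: phase=(12,0,0,12) vs β=13 → FL=S FR=S RL=S RR=S
t=36: phase=(2,14,14,2) vs β=13 → FL=S FR=W RL=W RR=S
t=44: phase=(10,22,22,10) vs β=13 → FL=S FR=W RL=W RR=S

t=6: FL=W FR=S RL=S RR=W
t=22: FL=S FR=S RL=S RR=S
t=36: FL=S FR=W RL=W RR=S
t=44: FL=S FR=W RL=W RR=S


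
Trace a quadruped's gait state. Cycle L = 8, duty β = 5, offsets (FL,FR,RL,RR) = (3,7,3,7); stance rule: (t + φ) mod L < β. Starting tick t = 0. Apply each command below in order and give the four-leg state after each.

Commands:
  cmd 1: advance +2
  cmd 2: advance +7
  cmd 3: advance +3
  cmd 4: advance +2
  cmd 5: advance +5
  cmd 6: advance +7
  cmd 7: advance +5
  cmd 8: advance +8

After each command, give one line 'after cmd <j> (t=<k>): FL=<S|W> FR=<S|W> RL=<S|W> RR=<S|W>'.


start t=0: FL=S FR=W RL=S RR=W
cmd 1: advance +2 → t=2, phase=(5,1,5,1) → FL=W FR=S RL=W RR=S
cmd 2: advance +7 → t=9, phase=(4,0,4,0) → FL=S FR=S RL=S RR=S
cmd 3: advance +3 → t=12, phase=(7,3,7,3) → FL=W FR=S RL=W RR=S
cmd 4: advance +2 → t=14, phase=(1,5,1,5) → FL=S FR=W RL=S RR=W
cmd 5: advance +5 → t=19, phase=(6,2,6,2) → FL=W FR=S RL=W RR=S
cmd 6: advance +7 → t=26, phase=(5,1,5,1) → FL=W FR=S RL=W RR=S
cmd 7: advance +5 → t=31, phase=(2,6,2,6) → FL=S FR=W RL=S RR=W
cmd 8: advance +8 → t=39, phase=(2,6,2,6) → FL=S FR=W RL=S RR=W

after cmd 1 (t=2): FL=W FR=S RL=W RR=S
after cmd 2 (t=9): FL=S FR=S RL=S RR=S
after cmd 3 (t=12): FL=W FR=S RL=W RR=S
after cmd 4 (t=14): FL=S FR=W RL=S RR=W
after cmd 5 (t=19): FL=W FR=S RL=W RR=S
after cmd 6 (t=26): FL=W FR=S RL=W RR=S
after cmd 7 (t=31): FL=S FR=W RL=S RR=W
after cmd 8 (t=39): FL=S FR=W RL=S RR=W


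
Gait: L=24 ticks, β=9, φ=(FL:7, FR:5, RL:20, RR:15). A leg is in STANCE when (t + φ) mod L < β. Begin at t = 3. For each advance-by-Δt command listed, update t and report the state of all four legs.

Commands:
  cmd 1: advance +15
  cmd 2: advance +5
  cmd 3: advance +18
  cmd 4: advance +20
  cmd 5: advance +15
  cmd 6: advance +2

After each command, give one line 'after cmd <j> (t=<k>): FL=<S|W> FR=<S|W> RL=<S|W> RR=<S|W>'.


after cmd 1 (t=18): FL=S FR=W RL=W RR=W
after cmd 2 (t=23): FL=S FR=S RL=W RR=W
after cmd 3 (t=41): FL=S FR=W RL=W RR=S
after cmd 4 (t=61): FL=W FR=W RL=W RR=S
after cmd 5 (t=76): FL=W FR=W RL=S RR=W
after cmd 6 (t=78): FL=W FR=W RL=S RR=W

start t=3: FL=W FR=S RL=W RR=W
cmd 1: advance +15 → t=18, phase=(1,23,14,9) → FL=S FR=W RL=W RR=W
cmd 2: advance +5 → t=23, phase=(6,4,19,14) → FL=S FR=S RL=W RR=W
cmd 3: advance +18 → t=41, phase=(0,22,13,8) → FL=S FR=W RL=W RR=S
cmd 4: advance +20 → t=61, phase=(20,18,9,4) → FL=W FR=W RL=W RR=S
cmd 5: advance +15 → t=76, phase=(11,9,0,19) → FL=W FR=W RL=S RR=W
cmd 6: advance +2 → t=78, phase=(13,11,2,21) → FL=W FR=W RL=S RR=W
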